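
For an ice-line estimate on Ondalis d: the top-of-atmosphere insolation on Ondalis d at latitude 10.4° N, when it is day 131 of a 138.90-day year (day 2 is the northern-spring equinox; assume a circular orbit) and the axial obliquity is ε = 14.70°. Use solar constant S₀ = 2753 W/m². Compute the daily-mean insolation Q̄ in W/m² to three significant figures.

Solar longitude: λ_s = 360° × (131 − 2)/138.90 = 334.341°.
sin δ = sin 14.70° × sin 334.341° = -0.10988, so δ = -6.308°.
cos H₀ = −tan(+10.4°) tan(-6.308°) = 0.0203, H₀ = 1.5505 rad.
Bracket: H₀ sin φ sin δ + cos φ cos δ sin H₀ = 1.5505×0.18052×-0.10988 + 0.98357×0.99394×0.99979 = -0.030755 + 0.977404 = 0.946649.
Q̄ = (S₀/π) × [bracket] = (2753/π) × 0.946649 = 829.6 W/m².

Q̄ ≈ 830 W/m²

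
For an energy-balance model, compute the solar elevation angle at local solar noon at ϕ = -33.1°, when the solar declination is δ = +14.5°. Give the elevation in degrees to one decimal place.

42.4°

At local noon the hour angle is zero, so the zenith angle equals |ϕ − δ| = |-33.1° − (+14.500°)| = 47.600°.
Elevation = 90° − 47.600° = 42.4°.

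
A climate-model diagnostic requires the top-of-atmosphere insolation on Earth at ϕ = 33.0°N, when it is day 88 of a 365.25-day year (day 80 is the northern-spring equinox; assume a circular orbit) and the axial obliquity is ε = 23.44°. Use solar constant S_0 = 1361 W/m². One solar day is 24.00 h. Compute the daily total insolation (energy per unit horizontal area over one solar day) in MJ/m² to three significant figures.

Solar longitude: L_s = 360° × (88 − 80)/365.25 = 7.885°.
sin δ = sin 23.44° × sin 7.885° = 0.05457, so δ = +3.128°.
cos h₀ = −tan(+33.0°) tan(+3.128°) = -0.0355, h₀ = 1.6063 rad.
Bracket: h₀ sin ϕ sin δ + cos ϕ cos δ sin h₀ = 1.6063×0.54464×0.05457 + 0.83867×0.99851×0.99937 = 0.047741 + 0.836893 = 0.884634.
Q̄ = (S_0/π) × [bracket] = (1361/π) × 0.884634 = 383.24 W/m².
Daily total = Q̄ × 24.00 h × 3600 s/h = 383.24 × 24.00 × 3600 / 10⁶ = 33.11 MJ/m².

33.1 MJ/m²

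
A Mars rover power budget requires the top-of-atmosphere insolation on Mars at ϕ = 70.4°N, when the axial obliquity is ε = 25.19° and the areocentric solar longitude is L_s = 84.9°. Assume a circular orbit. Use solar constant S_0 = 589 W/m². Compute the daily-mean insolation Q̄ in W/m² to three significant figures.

Q̄ ≈ 235 W/m²

sin δ = sin 25.19° × sin 84.9° = 0.42394, so δ = +25.083°.
cos h₀ = −tan(+70.4°) tan(+25.083°) = -1.3145 ≤ −1 ⇒ polar day, h₀ = π.
Bracket: h₀ sin ϕ sin δ + cos ϕ cos δ sin h₀ = 3.1416×0.94206×0.42394 + 0.33545×0.90569×0.00000 = 1.254683 + 0.000000 = 1.254683.
Q̄ = (S_0/π) × [bracket] = (589/π) × 1.254683 = 235.2 W/m².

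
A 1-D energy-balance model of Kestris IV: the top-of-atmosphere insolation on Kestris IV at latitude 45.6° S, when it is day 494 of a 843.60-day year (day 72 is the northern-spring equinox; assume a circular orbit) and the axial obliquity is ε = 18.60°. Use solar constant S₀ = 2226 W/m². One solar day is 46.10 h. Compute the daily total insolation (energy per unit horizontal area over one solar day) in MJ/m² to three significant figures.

Solar longitude: λ_s = 360° × (494 − 72)/843.60 = 180.085°.
sin δ = sin 18.60° × sin 180.085° = -0.00048, so δ = -0.027°.
cos H₀ = −tan(-45.6°) tan(-0.027°) = -0.0005, H₀ = 1.5713 rad.
Bracket: H₀ sin φ sin δ + cos φ cos δ sin H₀ = 1.5713×-0.71447×-0.00048 + 0.69966×1.00000×1.00000 = 0.000539 + 0.699660 = 0.700199.
Q̄ = (S₀/π) × [bracket] = (2226/π) × 0.700199 = 496.13 W/m².
Daily total = Q̄ × 46.10 h × 3600 s/h = 496.13 × 46.10 × 3600 / 10⁶ = 82.34 MJ/m².

82.3 MJ/m²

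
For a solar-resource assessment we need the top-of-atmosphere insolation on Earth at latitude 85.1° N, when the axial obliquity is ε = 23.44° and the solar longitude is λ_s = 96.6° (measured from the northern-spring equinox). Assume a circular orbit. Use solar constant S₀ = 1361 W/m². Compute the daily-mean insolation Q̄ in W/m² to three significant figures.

Q̄ ≈ 536 W/m²

Solar declination: sin δ = sin ε · sin λ_s = sin 23.44° × sin 96.6° = 0.39515, so δ = +23.275°.
cos H₀ = −tan(+85.1°) tan(+23.275°) = -5.0176 ≤ −1 ⇒ polar day, H₀ = π.
Bracket: H₀ sin φ sin δ + cos φ cos δ sin H₀ = 3.1416×0.99635×0.39515 + 0.08542×0.91862×0.00000 = 1.236872 + 0.000000 = 1.236872.
Q̄ = (S₀/π) × [bracket] = (1361/π) × 1.236872 = 535.8 W/m².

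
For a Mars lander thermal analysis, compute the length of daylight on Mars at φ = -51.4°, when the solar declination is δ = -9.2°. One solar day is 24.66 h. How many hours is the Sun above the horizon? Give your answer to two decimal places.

cos H₀ = −tan φ · tan δ = −tan(-51.4°) × tan(-9.200°) = -0.2029, so H₀ = 1.7751 rad = 101.71°.
Daylight = 2H₀/(2π) × 24.66 h = (1.7751/π) × 24.66 = 13.93 h.

13.93 h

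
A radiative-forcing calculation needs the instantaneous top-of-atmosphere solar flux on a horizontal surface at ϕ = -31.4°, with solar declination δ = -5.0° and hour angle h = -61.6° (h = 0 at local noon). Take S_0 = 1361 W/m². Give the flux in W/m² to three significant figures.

cos θ_z = sin ϕ sin δ + cos ϕ cos δ cos h = 0.045409 + 0.404425 = 0.449834.
Flux = S_0 · cos θ_z = 1361 × 0.449834 = 612.2 W/m².

612 W/m²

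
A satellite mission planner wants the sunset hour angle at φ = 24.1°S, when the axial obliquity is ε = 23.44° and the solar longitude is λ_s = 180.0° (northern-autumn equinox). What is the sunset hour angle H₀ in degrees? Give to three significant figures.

H₀ = 90.0°

Solar declination: sin δ = sin ε · sin λ_s = sin 23.44° × sin 180.0° = 0.00000, so δ = +0.000°.
cos H₀ = −tan φ · tan δ = −tan(-24.1°) × tan(+0.000°) = 0.0000, so H₀ = 1.5708 rad = 90.00°.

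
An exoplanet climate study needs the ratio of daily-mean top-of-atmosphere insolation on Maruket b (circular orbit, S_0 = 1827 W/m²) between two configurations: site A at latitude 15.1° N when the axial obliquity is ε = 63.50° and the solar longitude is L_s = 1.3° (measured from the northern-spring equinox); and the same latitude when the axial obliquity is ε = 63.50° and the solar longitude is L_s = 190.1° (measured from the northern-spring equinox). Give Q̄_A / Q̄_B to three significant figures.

Q̄_A / Q̄_B ≈ 1.09

— Configuration A (ϕ=+15.1°):
Solar declination: sin δ = sin ε · sin L_s = sin 63.50° × sin 1.3° = 0.02030, so δ = +1.163°.
cos h₀ = −tan(+15.1°) tan(+1.163°) = -0.0055, h₀ = 1.5763 rad.
Bracket: h₀ sin ϕ sin δ + cos ϕ cos δ sin h₀ = 1.5763×0.26050×0.02030 + 0.96547×0.99979×0.99998 = 0.008336 + 0.965248 = 0.973584.
Q̄ = (S_0/π) × [bracket] = (1827/π) × 0.973584 = 566.19 W/m².
— Configuration B (ϕ=+15.1°):
Solar declination: sin δ = sin ε · sin L_s = sin 63.50° × sin 190.1° = -0.15694, so δ = -9.029°.
cos h₀ = −tan(+15.1°) tan(-9.029°) = 0.0429, h₀ = 1.5279 rad.
Bracket: h₀ sin ϕ sin δ + cos ϕ cos δ sin h₀ = 1.5279×0.26050×-0.15694 + 0.96547×0.98761×0.99908 = -0.062465 + 0.952631 = 0.890166.
Q̄ = (S_0/π) × [bracket] = (1827/π) × 0.890166 = 517.68 W/m².
Ratio Q̄_A / Q̄_B = 566.19 / 517.68 = 1.094.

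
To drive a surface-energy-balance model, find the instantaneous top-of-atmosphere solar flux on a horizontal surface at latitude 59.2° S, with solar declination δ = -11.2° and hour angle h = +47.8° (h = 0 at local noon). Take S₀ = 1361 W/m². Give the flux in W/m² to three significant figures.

cos θ_z = sin φ sin δ + cos φ cos δ cos h = 0.166840 + 0.337399 = 0.504239.
Flux = S₀ · cos θ_z = 1361 × 0.504239 = 686.3 W/m².

686 W/m²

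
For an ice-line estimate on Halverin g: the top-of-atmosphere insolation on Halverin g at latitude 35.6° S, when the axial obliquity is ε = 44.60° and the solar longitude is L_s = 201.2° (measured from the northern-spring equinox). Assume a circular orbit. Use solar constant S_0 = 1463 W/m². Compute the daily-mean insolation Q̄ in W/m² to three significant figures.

Solar declination: sin δ = sin ε · sin L_s = sin 44.60° × sin 201.2° = -0.25392, so δ = -14.709°.
cos h₀ = −tan(-35.6°) tan(-14.709°) = -0.1879, h₀ = 1.7599 rad.
Bracket: h₀ sin ϕ sin δ + cos ϕ cos δ sin h₀ = 1.7599×-0.58212×-0.25392 + 0.81310×0.96723×0.98218 = 0.260134 + 0.772440 = 1.032574.
Q̄ = (S_0/π) × [bracket] = (1463/π) × 1.032574 = 480.9 W/m².

Q̄ ≈ 481 W/m²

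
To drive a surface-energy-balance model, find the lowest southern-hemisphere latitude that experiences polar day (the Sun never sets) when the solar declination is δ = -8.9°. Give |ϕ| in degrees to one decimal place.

|ϕ| = 81.1°

Polar day requires cos h₀ = −tan ϕ tan δ ≤ −1, i.e. tan ϕ tan δ ≥ 1.
The boundary is |tan ϕ| · |tan δ| = 1, so |ϕ| = 90° − |δ| = 90° − 8.9° = 81.1° in the southern hemisphere.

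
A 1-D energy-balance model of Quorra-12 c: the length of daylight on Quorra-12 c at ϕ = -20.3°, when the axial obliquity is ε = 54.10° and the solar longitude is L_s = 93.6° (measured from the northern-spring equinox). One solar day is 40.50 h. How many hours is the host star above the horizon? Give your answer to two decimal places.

Solar declination: sin δ = sin ε · sin L_s = sin 54.10° × sin 93.6° = 0.80844, so δ = +53.944°.
cos h₀ = −tan ϕ · tan δ = −tan(-20.3°) × tan(+53.944°) = 0.5081, so h₀ = 1.0378 rad = 59.46°.
Daylight = 2h₀/(2π) × 40.50 h = (1.0378/π) × 40.50 = 13.38 h.

13.38 h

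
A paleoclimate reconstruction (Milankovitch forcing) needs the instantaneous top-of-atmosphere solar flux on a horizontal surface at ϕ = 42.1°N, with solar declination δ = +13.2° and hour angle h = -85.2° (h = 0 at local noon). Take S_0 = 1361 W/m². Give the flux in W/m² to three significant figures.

cos θ_z = sin ϕ sin δ + cos ϕ cos δ cos h = 0.153093 + 0.060447 = 0.213540.
Flux = S_0 · cos θ_z = 1361 × 0.213540 = 290.6 W/m².

291 W/m²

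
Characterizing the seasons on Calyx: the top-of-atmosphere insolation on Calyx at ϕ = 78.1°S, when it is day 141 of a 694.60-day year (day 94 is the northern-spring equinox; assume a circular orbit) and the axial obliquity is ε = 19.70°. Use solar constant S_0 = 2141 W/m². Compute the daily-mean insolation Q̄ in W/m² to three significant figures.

Solar longitude: L_s = 360° × (141 − 94)/694.60 = 24.359°.
sin δ = sin 19.70° × sin 24.359° = 0.13904, so δ = +7.992°.
cos h₀ = −tan(-78.1°) tan(+7.992°) = 0.6663, h₀ = 0.8416 rad.
Bracket: h₀ sin ϕ sin δ + cos ϕ cos δ sin h₀ = 0.8416×-0.97851×0.13904 + 0.20620×0.99029×0.74573 = -0.114501 + 0.152276 = 0.037775.
Q̄ = (S_0/π) × [bracket] = (2141/π) × 0.037775 = 25.74 W/m².

Q̄ ≈ 25.7 W/m²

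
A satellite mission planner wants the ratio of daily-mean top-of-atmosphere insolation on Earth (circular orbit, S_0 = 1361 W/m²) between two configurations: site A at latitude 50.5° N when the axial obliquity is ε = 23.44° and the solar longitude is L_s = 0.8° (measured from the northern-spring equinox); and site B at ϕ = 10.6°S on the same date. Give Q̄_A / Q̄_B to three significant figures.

— Configuration A (ϕ=+50.5°):
Solar declination: sin δ = sin ε · sin L_s = sin 23.44° × sin 0.8° = 0.00555, so δ = +0.318°.
cos h₀ = −tan(+50.5°) tan(+0.318°) = -0.0067, h₀ = 1.5775 rad.
Bracket: h₀ sin ϕ sin δ + cos ϕ cos δ sin h₀ = 1.5775×0.77162×0.00555 + 0.63608×0.99998×0.99998 = 0.006756 + 0.636055 = 0.642811.
Q̄ = (S_0/π) × [bracket] = (1361/π) × 0.642811 = 278.48 W/m².
— Configuration B (ϕ=-10.6°):
cos h₀ = −tan(-10.6°) tan(+0.318°) = 0.0010, h₀ = 1.5698 rad.
Bracket: h₀ sin ϕ sin δ + cos ϕ cos δ sin h₀ = 1.5698×-0.18395×0.00555 + 0.98294×0.99998×1.00000 = -0.001603 + 0.982920 = 0.981317.
Q̄ = (S_0/π) × [bracket] = (1361/π) × 0.981317 = 425.13 W/m².
Ratio Q̄_A / Q̄_B = 278.48 / 425.13 = 0.6550.

Q̄_A / Q̄_B ≈ 0.655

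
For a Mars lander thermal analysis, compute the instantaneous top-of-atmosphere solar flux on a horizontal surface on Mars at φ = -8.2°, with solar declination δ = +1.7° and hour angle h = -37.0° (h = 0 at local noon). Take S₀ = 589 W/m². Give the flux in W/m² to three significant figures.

cos θ_z = sin φ sin δ + cos φ cos δ cos h = -0.004231 + 0.790123 = 0.785892.
Flux = S₀ · cos θ_z = 589 × 0.785892 = 462.9 W/m².

463 W/m²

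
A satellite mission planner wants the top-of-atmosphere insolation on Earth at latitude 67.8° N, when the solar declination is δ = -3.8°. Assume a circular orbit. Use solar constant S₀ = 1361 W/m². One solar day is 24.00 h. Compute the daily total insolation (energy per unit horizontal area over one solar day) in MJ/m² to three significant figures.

10.7 MJ/m²

cos H₀ = −tan(+67.8°) tan(-3.800°) = 0.1628, H₀ = 1.4073 rad.
Bracket: H₀ sin φ sin δ + cos φ cos δ sin H₀ = 1.4073×0.92587×-0.06627 + 0.37784×0.99780×0.98667 = -0.086348 + 0.371983 = 0.285635.
Q̄ = (S₀/π) × [bracket] = (1361/π) × 0.285635 = 123.74 W/m².
Daily total = Q̄ × 24.00 h × 3600 s/h = 123.74 × 24.00 × 3600 / 10⁶ = 10.69 MJ/m².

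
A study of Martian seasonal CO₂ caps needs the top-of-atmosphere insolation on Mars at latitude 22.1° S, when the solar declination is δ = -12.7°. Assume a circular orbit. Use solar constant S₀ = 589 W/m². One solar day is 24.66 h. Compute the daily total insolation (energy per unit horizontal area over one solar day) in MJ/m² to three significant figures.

cos H₀ = −tan(-22.1°) tan(-12.700°) = -0.0915, H₀ = 1.6624 rad.
Bracket: H₀ sin φ sin δ + cos φ cos δ sin H₀ = 1.6624×-0.37622×-0.21985 + 0.92653×0.97553×0.99580 = 0.137500 + 0.900062 = 1.037562.
Q̄ = (S₀/π) × [bracket] = (589/π) × 1.037562 = 194.53 W/m².
Daily total = Q̄ × 24.66 h × 3600 s/h = 194.53 × 24.66 × 3600 / 10⁶ = 17.27 MJ/m².

17.3 MJ/m²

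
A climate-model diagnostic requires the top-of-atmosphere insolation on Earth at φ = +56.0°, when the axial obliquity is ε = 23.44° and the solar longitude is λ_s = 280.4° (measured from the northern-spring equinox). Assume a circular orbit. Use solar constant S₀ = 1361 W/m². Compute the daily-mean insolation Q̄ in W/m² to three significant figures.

Q̄ ≈ 48.2 W/m²

Solar declination: sin δ = sin ε · sin λ_s = sin 23.44° × sin 280.4° = -0.39125, so δ = -23.033°.
cos H₀ = −tan(+56.0°) tan(-23.033°) = 0.6303, H₀ = 0.8889 rad.
Bracket: H₀ sin φ sin δ + cos φ cos δ sin H₀ = 0.8889×0.82904×-0.39125 + 0.55919×0.92028×0.77635 = -0.288325 + 0.399519 = 0.111194.
Q̄ = (S₀/π) × [bracket] = (1361/π) × 0.111194 = 48.17 W/m².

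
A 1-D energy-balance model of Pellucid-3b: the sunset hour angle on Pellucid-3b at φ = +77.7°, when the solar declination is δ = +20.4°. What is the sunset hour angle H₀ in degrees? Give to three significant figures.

H₀ = 180°

Sunrise equation: cos H₀ = −tan φ · tan δ = -1.7057 ≤ −1, so the host star never sets (polar day) and H₀ = π.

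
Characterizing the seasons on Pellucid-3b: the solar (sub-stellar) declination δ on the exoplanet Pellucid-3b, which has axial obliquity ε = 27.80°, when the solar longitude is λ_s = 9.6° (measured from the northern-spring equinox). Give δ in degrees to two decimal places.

δ = +4.46°

sin δ = sin ε · sin λ_s = sin 27.80° × sin 9.6° = 0.077779.
δ = arcsin(0.077779) = +4.46°.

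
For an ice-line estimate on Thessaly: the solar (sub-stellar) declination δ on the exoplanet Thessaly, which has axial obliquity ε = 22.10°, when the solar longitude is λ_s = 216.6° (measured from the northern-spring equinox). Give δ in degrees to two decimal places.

δ = -12.96°

sin δ = sin ε · sin λ_s = sin 22.10° × sin 216.6° = -0.224314.
δ = arcsin(-0.224314) = -12.96°.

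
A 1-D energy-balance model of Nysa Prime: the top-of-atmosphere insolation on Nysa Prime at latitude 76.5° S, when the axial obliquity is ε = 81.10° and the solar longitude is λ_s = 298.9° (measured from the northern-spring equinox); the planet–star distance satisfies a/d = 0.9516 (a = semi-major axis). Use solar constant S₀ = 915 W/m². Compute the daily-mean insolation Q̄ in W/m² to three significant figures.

Solar declination: sin δ = sin ε · sin λ_s = sin 81.10° × sin 298.9° = -0.86492, so δ = -59.874°.
cos H₀ = −tan(-76.5°) tan(-59.874°) = -7.1780 ≤ −1 ⇒ polar day, H₀ = π.
Bracket: H₀ sin φ sin δ + cos φ cos δ sin H₀ = 3.1416×-0.97237×-0.86492 + 0.23345×0.50190×0.00000 = 2.642156 + 0.000000 = 2.642156.
Inverse-square distance factor (a/d)² = 0.9516² = 0.905543.
Q̄ = (S₀/π) × 0.905543 × [bracket] = (915/π) × 0.905543 × 2.642156 = 696.8 W/m².

Q̄ ≈ 697 W/m²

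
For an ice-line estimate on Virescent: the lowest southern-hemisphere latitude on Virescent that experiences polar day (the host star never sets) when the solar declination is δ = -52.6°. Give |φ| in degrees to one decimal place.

|φ| = 37.4°

Polar day requires cos H₀ = −tan φ tan δ ≤ −1, i.e. tan φ tan δ ≥ 1.
The boundary is |tan φ| · |tan δ| = 1, so |φ| = 90° − |δ| = 90° − 52.6° = 37.4° in the southern hemisphere.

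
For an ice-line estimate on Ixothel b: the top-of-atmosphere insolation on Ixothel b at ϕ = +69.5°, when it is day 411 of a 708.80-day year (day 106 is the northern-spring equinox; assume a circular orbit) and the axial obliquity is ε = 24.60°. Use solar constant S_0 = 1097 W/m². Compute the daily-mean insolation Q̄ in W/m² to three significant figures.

Solar longitude: L_s = 360° × (411 − 106)/708.80 = 154.910°.
sin δ = sin 24.60° × sin 154.910° = 0.17652, so δ = +10.167°.
cos h₀ = −tan(+69.5°) tan(+10.167°) = -0.4797, h₀ = 2.0711 rad.
Bracket: h₀ sin ϕ sin δ + cos ϕ cos δ sin h₀ = 2.0711×0.93667×0.17652 + 0.35021×0.98430×0.87745 = 0.342438 + 0.302467 = 0.644905.
Q̄ = (S_0/π) × [bracket] = (1097/π) × 0.644905 = 225.2 W/m².

Q̄ ≈ 225 W/m²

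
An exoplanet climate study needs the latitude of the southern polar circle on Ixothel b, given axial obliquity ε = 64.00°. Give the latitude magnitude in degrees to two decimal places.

26.00°

The polar circle is the lowest latitude that experiences at least one full rotation of continuous darkness at the northern-summer solstice; it lies at |ϕ| = 90° − ε = 90° − 64.00° = 26.00°.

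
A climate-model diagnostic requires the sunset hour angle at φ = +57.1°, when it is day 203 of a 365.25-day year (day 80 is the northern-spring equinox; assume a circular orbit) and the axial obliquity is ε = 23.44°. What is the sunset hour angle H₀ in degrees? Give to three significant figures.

Solar longitude: λ_s = 360° × (203 − 80)/365.25 = 121.232°.
sin δ = sin 23.44° × sin 121.232° = 0.34014, so δ = +19.885°.
cos H₀ = −tan φ · tan δ = −tan(+57.1°) × tan(+19.885°) = -0.5591, so H₀ = 2.1641 rad = 123.99°.

H₀ = 124°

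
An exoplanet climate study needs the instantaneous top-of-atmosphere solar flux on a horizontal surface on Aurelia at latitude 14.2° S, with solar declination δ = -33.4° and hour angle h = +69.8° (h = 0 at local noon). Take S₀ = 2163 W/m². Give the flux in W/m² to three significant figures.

cos θ_z = sin φ sin δ + cos φ cos δ cos h = 0.135037 + 0.279463 = 0.414500.
Flux = S₀ · cos θ_z = 2163 × 0.414500 = 896.6 W/m².

897 W/m²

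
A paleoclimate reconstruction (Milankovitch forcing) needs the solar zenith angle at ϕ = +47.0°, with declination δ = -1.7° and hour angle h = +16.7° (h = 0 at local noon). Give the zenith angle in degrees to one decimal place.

θ_z = 50.9°

cos θ_z = sin ϕ sin δ + cos ϕ cos δ cos h = -0.021697 + 0.652946 = 0.631249.
θ_z = arccos(0.631249) = 50.9°.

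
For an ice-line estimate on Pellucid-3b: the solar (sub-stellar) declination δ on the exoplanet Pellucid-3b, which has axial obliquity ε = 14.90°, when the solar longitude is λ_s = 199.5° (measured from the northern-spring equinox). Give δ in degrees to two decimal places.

sin δ = sin ε · sin λ_s = sin 14.90° × sin 199.5° = -0.085833.
δ = arcsin(-0.085833) = -4.92°.

δ = -4.92°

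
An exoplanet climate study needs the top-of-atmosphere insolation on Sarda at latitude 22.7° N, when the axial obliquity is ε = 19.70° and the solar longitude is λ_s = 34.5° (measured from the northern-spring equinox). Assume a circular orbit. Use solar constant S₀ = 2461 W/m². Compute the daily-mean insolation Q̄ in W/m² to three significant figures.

Solar declination: sin δ = sin ε · sin λ_s = sin 19.70° × sin 34.5° = 0.19093, so δ = +11.007°.
cos H₀ = −tan(+22.7°) tan(+11.007°) = -0.0814, H₀ = 1.6523 rad.
Bracket: H₀ sin φ sin δ + cos φ cos δ sin H₀ = 1.6523×0.38591×0.19093 + 0.92254×0.98160×0.99668 = 0.121744 + 0.902559 = 1.024303.
Q̄ = (S₀/π) × [bracket] = (2461/π) × 1.024303 = 802.4 W/m².

Q̄ ≈ 802 W/m²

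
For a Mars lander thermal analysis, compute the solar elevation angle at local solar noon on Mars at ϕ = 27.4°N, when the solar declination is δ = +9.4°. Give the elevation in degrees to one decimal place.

72.0°

At local noon the hour angle is zero, so the zenith angle equals |ϕ − δ| = |+27.4° − (+9.400°)| = 18.000°.
Elevation = 90° − 18.000° = 72.0°.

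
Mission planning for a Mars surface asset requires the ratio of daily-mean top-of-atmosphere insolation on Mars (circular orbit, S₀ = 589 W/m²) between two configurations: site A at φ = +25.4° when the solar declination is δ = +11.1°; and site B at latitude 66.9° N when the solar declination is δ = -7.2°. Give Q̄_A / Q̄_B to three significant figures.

— Configuration A (φ=+25.4°):
cos H₀ = −tan(+25.4°) tan(+11.100°) = -0.0932, H₀ = 1.6641 rad.
Bracket: H₀ sin φ sin δ + cos φ cos δ sin H₀ = 1.6641×0.42894×0.19252 + 0.90334×0.98129×0.99565 = 0.137421 + 0.882583 = 1.020004.
Q̄ = (S₀/π) × [bracket] = (589/π) × 1.020004 = 191.23 W/m².
— Configuration B (φ=+66.9°):
cos H₀ = −tan(+66.9°) tan(-7.200°) = 0.2962, H₀ = 1.2701 rad.
Bracket: H₀ sin φ sin δ + cos φ cos δ sin H₀ = 1.2701×0.91982×-0.12533 + 0.39234×0.99211×0.95513 = -0.146418 + 0.371779 = 0.225361.
Q̄ = (S₀/π) × [bracket] = (589/π) × 0.225361 = 42.252 W/m².
Ratio Q̄_A / Q̄_B = 191.23 / 42.252 = 4.526.

Q̄_A / Q̄_B ≈ 4.53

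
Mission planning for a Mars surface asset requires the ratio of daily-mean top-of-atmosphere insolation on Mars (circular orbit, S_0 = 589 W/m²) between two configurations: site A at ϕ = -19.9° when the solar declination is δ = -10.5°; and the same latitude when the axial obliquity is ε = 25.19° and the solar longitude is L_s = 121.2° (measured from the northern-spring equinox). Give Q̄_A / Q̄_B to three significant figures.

— Configuration A (ϕ=-19.9°):
cos h₀ = −tan(-19.9°) tan(-10.500°) = -0.0671, h₀ = 1.6379 rad.
Bracket: h₀ sin ϕ sin δ + cos ϕ cos δ sin h₀ = 1.6379×-0.34038×-0.18224 + 0.94029×0.98325×0.99775 = 0.101600 + 0.922460 = 1.024060.
Q̄ = (S_0/π) × [bracket] = (589/π) × 1.024060 = 192.00 W/m².
— Configuration B (ϕ=-19.9°):
Solar declination: sin δ = sin ε · sin L_s = sin 25.19° × sin 121.2° = 0.36406, so δ = +21.350°.
cos h₀ = −tan(-19.9°) tan(+21.350°) = 0.1415, h₀ = 1.4288 rad.
Bracket: h₀ sin ϕ sin δ + cos ϕ cos δ sin h₀ = 1.4288×-0.34038×0.36406 + 0.94029×0.93137×0.98994 = -0.177055 + 0.866948 = 0.689893.
Q̄ = (S_0/π) × [bracket] = (589/π) × 0.689893 = 129.34 W/m².
Ratio Q̄_A / Q̄_B = 192.00 / 129.34 = 1.484.

Q̄_A / Q̄_B ≈ 1.48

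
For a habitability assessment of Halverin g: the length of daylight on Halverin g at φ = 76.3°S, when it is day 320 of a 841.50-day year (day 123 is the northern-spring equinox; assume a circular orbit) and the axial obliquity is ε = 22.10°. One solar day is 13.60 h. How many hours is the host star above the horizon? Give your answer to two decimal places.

0.00 h

Solar longitude: λ_s = 360° × (320 − 123)/841.50 = 84.278°.
sin δ = sin 22.10° × sin 84.278° = 0.37435, so δ = +21.984°.
cos H₀ = −tan φ · tan δ = 1.6561 ≥ 1, so the host star never rises (polar night) and H₀ = 0.
Daylight = 2H₀/(2π) × 13.60 h = (0.0000/π) × 13.60 = 0.00 h.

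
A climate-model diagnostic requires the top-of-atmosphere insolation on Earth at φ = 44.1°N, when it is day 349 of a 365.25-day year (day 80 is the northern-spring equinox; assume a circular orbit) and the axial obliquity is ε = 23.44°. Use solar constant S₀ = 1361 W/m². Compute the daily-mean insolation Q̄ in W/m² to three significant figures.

Solar longitude: λ_s = 360° × (349 − 80)/365.25 = 265.133°.
sin δ = sin 23.44° × sin 265.133° = -0.39635, so δ = -23.350°.
cos H₀ = −tan(+44.1°) tan(-23.350°) = 0.4184, H₀ = 1.1392 rad.
Bracket: H₀ sin φ sin δ + cos φ cos δ sin H₀ = 1.1392×0.69591×-0.39635 + 0.71813×0.91810×0.90828 = -0.314219 + 0.598843 = 0.284624.
Q̄ = (S₀/π) × [bracket] = (1361/π) × 0.284624 = 123.3 W/m².

Q̄ ≈ 123 W/m²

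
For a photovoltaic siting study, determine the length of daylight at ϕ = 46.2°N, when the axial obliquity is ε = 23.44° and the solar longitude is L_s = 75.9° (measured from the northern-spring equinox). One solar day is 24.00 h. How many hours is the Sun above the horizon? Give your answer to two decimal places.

15.45 h

Solar declination: sin δ = sin ε · sin L_s = sin 23.44° × sin 75.9° = 0.38580, so δ = +22.694°.
cos h₀ = −tan ϕ · tan δ = −tan(+46.2°) × tan(+22.694°) = -0.4361, so h₀ = 2.0220 rad = 115.85°.
Daylight = 2h₀/(2π) × 24.00 h = (2.0220/π) × 24.00 = 15.45 h.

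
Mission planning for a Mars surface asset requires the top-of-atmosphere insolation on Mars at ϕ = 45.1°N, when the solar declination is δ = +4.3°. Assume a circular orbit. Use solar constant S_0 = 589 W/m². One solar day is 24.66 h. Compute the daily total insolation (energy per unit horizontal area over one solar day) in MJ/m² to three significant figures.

13.1 MJ/m²

cos h₀ = −tan(+45.1°) tan(+4.300°) = -0.0755, h₀ = 1.6463 rad.
Bracket: h₀ sin ϕ sin δ + cos ϕ cos δ sin h₀ = 1.6463×0.70834×0.07498 + 0.70587×0.99719×0.99715 = 0.087437 + 0.701880 = 0.789317.
Q̄ = (S_0/π) × [bracket] = (589/π) × 0.789317 = 147.98 W/m².
Daily total = Q̄ × 24.66 h × 3600 s/h = 147.98 × 24.66 × 3600 / 10⁶ = 13.14 MJ/m².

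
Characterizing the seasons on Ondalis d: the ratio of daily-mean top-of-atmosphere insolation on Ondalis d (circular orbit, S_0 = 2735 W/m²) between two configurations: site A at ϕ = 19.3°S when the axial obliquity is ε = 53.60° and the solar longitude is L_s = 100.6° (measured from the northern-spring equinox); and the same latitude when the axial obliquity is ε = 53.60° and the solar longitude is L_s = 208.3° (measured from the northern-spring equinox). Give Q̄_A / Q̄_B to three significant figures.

— Configuration A (ϕ=-19.3°):
Solar declination: sin δ = sin ε · sin L_s = sin 53.60° × sin 100.6° = 0.79116, so δ = +52.294°.
cos h₀ = −tan(-19.3°) tan(+52.294°) = 0.4530, h₀ = 1.1007 rad.
Bracket: h₀ sin ϕ sin δ + cos ϕ cos δ sin h₀ = 1.1007×-0.33051×0.79116 + 0.94380×0.61161×0.89151 = -0.287818 + 0.514613 = 0.226795.
Q̄ = (S_0/π) × [bracket] = (2735/π) × 0.226795 = 197.44 W/m².
— Configuration B (ϕ=-19.3°):
Solar declination: sin δ = sin ε · sin L_s = sin 53.60° × sin 208.3° = -0.38159, so δ = -22.432°.
cos h₀ = −tan(-19.3°) tan(-22.432°) = -0.1446, h₀ = 1.7159 rad.
Bracket: h₀ sin ϕ sin δ + cos ϕ cos δ sin h₀ = 1.7159×-0.33051×-0.38159 + 0.94380×0.92433×0.98949 = 0.216408 + 0.863214 = 1.079622.
Q̄ = (S_0/π) × [bracket] = (2735/π) × 1.079622 = 939.89 W/m².
Ratio Q̄_A / Q̄_B = 197.44 / 939.89 = 0.2101.

Q̄_A / Q̄_B ≈ 0.210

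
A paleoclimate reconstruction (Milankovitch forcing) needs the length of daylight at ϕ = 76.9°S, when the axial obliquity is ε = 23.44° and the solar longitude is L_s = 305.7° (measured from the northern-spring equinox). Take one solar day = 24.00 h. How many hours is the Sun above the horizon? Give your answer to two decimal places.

Solar declination: sin δ = sin ε · sin L_s = sin 23.44° × sin 305.7° = -0.32304, so δ = -18.847°.
Sunrise equation: cos h₀ = −tan ϕ · tan δ = -1.4668 ≤ −1, so the Sun never sets (polar day) and h₀ = π.
Daylight = 2h₀/(2π) × 24.00 h = (3.1416/π) × 24.00 = 24.00 h.

24.00 h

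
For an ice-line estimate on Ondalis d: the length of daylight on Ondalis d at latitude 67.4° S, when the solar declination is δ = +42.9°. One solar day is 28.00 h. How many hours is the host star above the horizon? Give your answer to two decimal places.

0.00 h

cos H₀ = −tan φ · tan δ = 2.2324 ≥ 1, so the host star never rises (polar night) and H₀ = 0.
Daylight = 2H₀/(2π) × 28.00 h = (0.0000/π) × 28.00 = 0.00 h.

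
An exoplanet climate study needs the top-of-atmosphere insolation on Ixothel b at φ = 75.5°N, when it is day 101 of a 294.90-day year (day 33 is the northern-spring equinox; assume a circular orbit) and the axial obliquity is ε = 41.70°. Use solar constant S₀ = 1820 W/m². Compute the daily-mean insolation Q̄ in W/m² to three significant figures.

Solar longitude: λ_s = 360° × (101 − 33)/294.90 = 83.011°.
sin δ = sin 41.70° × sin 83.011° = 0.66029, so δ = +41.322°.
cos H₀ = −tan(+75.5°) tan(+41.322°) = -3.3996 ≤ −1 ⇒ polar day, H₀ = π.
Bracket: H₀ sin φ sin δ + cos φ cos δ sin H₀ = 3.1416×0.96815×0.66029 + 0.25038×0.75101×0.00000 = 2.008298 + 0.000000 = 2.008298.
Q̄ = (S₀/π) × [bracket] = (1820/π) × 2.008298 = 1163 W/m².

Q̄ ≈ 1.16e+03 W/m²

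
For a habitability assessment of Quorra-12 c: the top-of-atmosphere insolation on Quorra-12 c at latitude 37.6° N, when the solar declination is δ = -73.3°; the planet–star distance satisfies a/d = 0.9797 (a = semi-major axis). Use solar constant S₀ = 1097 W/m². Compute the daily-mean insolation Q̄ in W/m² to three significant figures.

Q̄ ≈ 0.00 W/m²

cos H₀ = −tan(+37.6°) tan(-73.300°) = 2.5669 ≥ 1 ⇒ polar night, H₀ = 0 and Q̄ = 0.
Inverse-square distance factor (a/d)² = 0.9797² = 0.959812.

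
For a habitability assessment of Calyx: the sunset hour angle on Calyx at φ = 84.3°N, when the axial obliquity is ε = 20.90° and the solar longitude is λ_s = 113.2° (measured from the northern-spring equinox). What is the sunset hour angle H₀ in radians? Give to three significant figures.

H₀ = 3.14 rad

Solar declination: sin δ = sin ε · sin λ_s = sin 20.90° × sin 113.2° = 0.32789, so δ = +19.141°.
Sunrise equation: cos H₀ = −tan φ · tan δ = -3.4773 ≤ −1, so the host star never sets (polar day) and H₀ = π.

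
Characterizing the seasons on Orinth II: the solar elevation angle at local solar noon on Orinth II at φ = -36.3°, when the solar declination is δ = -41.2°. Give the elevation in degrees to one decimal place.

At local noon the hour angle is zero, so the zenith angle equals |φ − δ| = |-36.3° − (-41.200°)| = 4.900°.
Elevation = 90° − 4.900° = 85.1°.

85.1°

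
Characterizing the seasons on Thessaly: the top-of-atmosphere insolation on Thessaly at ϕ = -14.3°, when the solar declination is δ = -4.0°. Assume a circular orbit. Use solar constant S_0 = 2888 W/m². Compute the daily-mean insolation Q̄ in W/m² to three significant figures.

cos h₀ = −tan(-14.3°) tan(-4.000°) = -0.0178, h₀ = 1.5886 rad.
Bracket: h₀ sin ϕ sin δ + cos ϕ cos δ sin h₀ = 1.5886×-0.24700×-0.06976 + 0.96902×0.99756×0.99984 = 0.027373 + 0.966501 = 0.993874.
Q̄ = (S_0/π) × [bracket] = (2888/π) × 0.993874 = 913.6 W/m².

Q̄ ≈ 914 W/m²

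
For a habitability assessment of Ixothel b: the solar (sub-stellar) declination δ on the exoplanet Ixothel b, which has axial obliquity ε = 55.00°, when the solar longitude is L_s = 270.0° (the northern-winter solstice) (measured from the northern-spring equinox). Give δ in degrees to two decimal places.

δ = -55.00°

sin δ = sin ε · sin L_s = sin 55.00° × sin 270.0° = -0.819152.
δ = arcsin(-0.819152) = -55.00°.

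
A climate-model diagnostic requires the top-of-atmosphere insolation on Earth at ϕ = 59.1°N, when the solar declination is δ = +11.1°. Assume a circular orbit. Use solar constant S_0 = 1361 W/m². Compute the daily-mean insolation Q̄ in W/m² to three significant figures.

Q̄ ≈ 343 W/m²

cos h₀ = −tan(+59.1°) tan(+11.100°) = -0.3278, h₀ = 1.9048 rad.
Bracket: h₀ sin ϕ sin δ + cos ϕ cos δ sin h₀ = 1.9048×0.85806×0.19252 + 0.51354×0.98129×0.94474 = 0.314661 + 0.476084 = 0.790745.
Q̄ = (S_0/π) × [bracket] = (1361/π) × 0.790745 = 342.6 W/m².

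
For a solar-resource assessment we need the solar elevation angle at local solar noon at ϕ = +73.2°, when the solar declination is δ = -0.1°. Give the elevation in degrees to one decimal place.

At local noon the hour angle is zero, so the zenith angle equals |ϕ − δ| = |+73.2° − (-0.100°)| = 73.300°.
Elevation = 90° − 73.300° = 16.7°.

16.7°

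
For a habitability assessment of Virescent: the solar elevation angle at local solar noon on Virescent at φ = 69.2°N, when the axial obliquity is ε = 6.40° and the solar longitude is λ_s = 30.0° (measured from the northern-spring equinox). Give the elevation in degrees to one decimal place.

Solar declination: sin δ = sin ε · sin λ_s = sin 6.40° × sin 30.0° = 0.05573, so δ = +3.195°.
At local noon the hour angle is zero, so the zenith angle equals |φ − δ| = |+69.2° − (+3.195°)| = 66.005°.
Elevation = 90° − 66.005° = 24.0°.

24.0°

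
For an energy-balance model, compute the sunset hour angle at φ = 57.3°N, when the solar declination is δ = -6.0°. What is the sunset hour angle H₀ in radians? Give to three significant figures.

cos H₀ = −tan φ · tan δ = −tan(+57.3°) × tan(-6.000°) = 0.1637, so H₀ = 1.4063 rad = 80.58°.

H₀ = 1.41 rad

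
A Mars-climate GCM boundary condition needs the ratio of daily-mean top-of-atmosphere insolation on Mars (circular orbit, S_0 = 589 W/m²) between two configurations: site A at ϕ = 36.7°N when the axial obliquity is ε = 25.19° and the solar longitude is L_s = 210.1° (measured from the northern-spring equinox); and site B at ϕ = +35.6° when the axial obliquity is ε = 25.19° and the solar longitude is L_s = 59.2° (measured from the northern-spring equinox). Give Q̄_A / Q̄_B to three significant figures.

— Configuration A (ϕ=+36.7°):
Solar declination: sin δ = sin ε · sin L_s = sin 25.19° × sin 210.1° = -0.21345, so δ = -12.325°.
cos h₀ = −tan(+36.7°) tan(-12.325°) = 0.1629, h₀ = 1.4072 rad.
Bracket: h₀ sin ϕ sin δ + cos ϕ cos δ sin h₀ = 1.4072×0.59763×-0.21345 + 0.80178×0.97695×0.98665 = -0.179508 + 0.772842 = 0.593334.
Q̄ = (S_0/π) × [bracket] = (589/π) × 0.593334 = 111.24 W/m².
— Configuration B (ϕ=+35.6°):
Solar declination: sin δ = sin ε · sin L_s = sin 25.19° × sin 59.2° = 0.36559, so δ = +21.444°.
cos h₀ = −tan(+35.6°) tan(+21.444°) = -0.2812, h₀ = 1.8558 rad.
Bracket: h₀ sin ϕ sin δ + cos ϕ cos δ sin h₀ = 1.8558×0.58212×0.36559 + 0.81310×0.93078×0.95965 = 0.394946 + 0.726280 = 1.121226.
Q̄ = (S_0/π) × [bracket] = (589/π) × 1.121226 = 210.21 W/m².
Ratio Q̄_A / Q̄_B = 111.24 / 210.21 = 0.5292.

Q̄_A / Q̄_B ≈ 0.529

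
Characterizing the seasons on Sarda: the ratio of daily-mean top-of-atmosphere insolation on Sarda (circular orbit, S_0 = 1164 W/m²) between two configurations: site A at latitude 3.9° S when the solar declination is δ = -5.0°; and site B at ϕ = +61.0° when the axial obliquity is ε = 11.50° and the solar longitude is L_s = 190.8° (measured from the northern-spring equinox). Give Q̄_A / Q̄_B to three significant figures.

Q̄_A / Q̄_B ≈ 2.31

— Configuration A (ϕ=-3.9°):
cos h₀ = −tan(-3.9°) tan(-5.000°) = -0.0060, h₀ = 1.5768 rad.
Bracket: h₀ sin ϕ sin δ + cos ϕ cos δ sin h₀ = 1.5768×-0.06802×-0.08716 + 0.99768×0.99619×0.99998 = 0.009348 + 0.993859 = 1.003207.
Q̄ = (S_0/π) × [bracket] = (1164/π) × 1.003207 = 371.70 W/m².
— Configuration B (ϕ=+61.0°):
Solar declination: sin δ = sin ε · sin L_s = sin 11.50° × sin 190.8° = -0.03736, so δ = -2.141°.
cos h₀ = −tan(+61.0°) tan(-2.141°) = 0.0674, h₀ = 1.5033 rad.
Bracket: h₀ sin ϕ sin δ + cos ϕ cos δ sin h₀ = 1.5033×0.87462×-0.03736 + 0.48481×0.99930×0.99772 = -0.049122 + 0.483366 = 0.434244.
Q̄ = (S_0/π) × [bracket] = (1164/π) × 0.434244 = 160.89 W/m².
Ratio Q̄_A / Q̄_B = 371.70 / 160.89 = 2.310.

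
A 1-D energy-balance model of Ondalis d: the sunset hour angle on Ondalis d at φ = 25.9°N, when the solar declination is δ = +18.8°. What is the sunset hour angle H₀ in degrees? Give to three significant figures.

cos H₀ = −tan φ · tan δ = −tan(+25.9°) × tan(+18.800°) = -0.1653, so H₀ = 1.7369 rad = 99.51°.

H₀ = 99.5°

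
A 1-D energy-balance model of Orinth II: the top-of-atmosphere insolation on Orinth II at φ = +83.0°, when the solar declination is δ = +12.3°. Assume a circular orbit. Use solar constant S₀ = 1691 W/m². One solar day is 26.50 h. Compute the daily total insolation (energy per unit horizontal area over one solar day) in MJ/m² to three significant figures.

cos H₀ = −tan(+83.0°) tan(+12.300°) = -1.7758 ≤ −1 ⇒ polar day, H₀ = π.
Bracket: H₀ sin φ sin δ + cos φ cos δ sin H₀ = 3.1416×0.99255×0.21303 + 0.12187×0.97705×0.00000 = 0.664269 + 0.000000 = 0.664269.
Q̄ = (S₀/π) × [bracket] = (1691/π) × 0.664269 = 357.55 W/m².
Daily total = Q̄ × 26.50 h × 3600 s/h = 357.55 × 26.50 × 3600 / 10⁶ = 34.11 MJ/m².

34.1 MJ/m²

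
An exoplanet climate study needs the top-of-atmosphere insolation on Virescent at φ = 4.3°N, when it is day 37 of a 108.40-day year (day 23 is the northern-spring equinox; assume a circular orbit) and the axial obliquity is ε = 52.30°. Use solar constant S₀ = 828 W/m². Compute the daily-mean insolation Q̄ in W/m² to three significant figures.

Q̄ ≈ 233 W/m²

Solar longitude: λ_s = 360° × (37 − 23)/108.40 = 46.494°.
sin δ = sin 52.30° × sin 46.494° = 0.57388, so δ = +35.021°.
cos H₀ = −tan(+4.3°) tan(+35.021°) = -0.0527, H₀ = 1.6235 rad.
Bracket: H₀ sin φ sin δ + cos φ cos δ sin H₀ = 1.6235×0.07498×0.57388 + 0.99719×0.81894×0.99861 = 0.069858 + 0.815504 = 0.885362.
Q̄ = (S₀/π) × [bracket] = (828/π) × 0.885362 = 233.3 W/m².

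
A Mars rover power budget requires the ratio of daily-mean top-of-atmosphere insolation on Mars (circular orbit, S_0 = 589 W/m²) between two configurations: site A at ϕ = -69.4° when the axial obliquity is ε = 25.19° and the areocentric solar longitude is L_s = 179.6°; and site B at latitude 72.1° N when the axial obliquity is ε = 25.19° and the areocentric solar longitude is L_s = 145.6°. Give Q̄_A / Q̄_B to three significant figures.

Q̄_A / Q̄_B ≈ 0.463

— Configuration A (ϕ=-69.4°):
sin δ = sin 25.19° × sin 179.6° = 0.00297, so δ = +0.170°.
cos h₀ = −tan(-69.4°) tan(+0.170°) = 0.0079, h₀ = 1.5629 rad.
Bracket: h₀ sin ϕ sin δ + cos ϕ cos δ sin h₀ = 1.5629×-0.93606×0.00297 + 0.35184×1.00000×0.99997 = -0.004345 + 0.351829 = 0.347484.
Q̄ = (S_0/π) × [bracket] = (589/π) × 0.347484 = 65.148 W/m².
— Configuration B (ϕ=+72.1°):
sin δ = sin 25.19° × sin 145.6° = 0.24046, so δ = +13.914°.
cos h₀ = −tan(+72.1°) tan(+13.914°) = -0.7670, h₀ = 2.4449 rad.
Bracket: h₀ sin ϕ sin δ + cos ϕ cos δ sin h₀ = 2.4449×0.95159×0.24046 + 0.30736×0.97066×0.64166 = 0.559440 + 0.191434 = 0.750874.
Q̄ = (S_0/π) × [bracket] = (589/π) × 0.750874 = 140.78 W/m².
Ratio Q̄_A / Q̄_B = 65.148 / 140.78 = 0.4628.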